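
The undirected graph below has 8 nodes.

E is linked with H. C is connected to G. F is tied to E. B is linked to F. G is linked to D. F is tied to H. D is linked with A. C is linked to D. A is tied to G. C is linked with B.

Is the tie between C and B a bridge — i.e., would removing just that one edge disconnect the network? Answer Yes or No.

Yes

Without the C–B edge there is no alternate route between C and B, so the network disconnects. It is a bridge.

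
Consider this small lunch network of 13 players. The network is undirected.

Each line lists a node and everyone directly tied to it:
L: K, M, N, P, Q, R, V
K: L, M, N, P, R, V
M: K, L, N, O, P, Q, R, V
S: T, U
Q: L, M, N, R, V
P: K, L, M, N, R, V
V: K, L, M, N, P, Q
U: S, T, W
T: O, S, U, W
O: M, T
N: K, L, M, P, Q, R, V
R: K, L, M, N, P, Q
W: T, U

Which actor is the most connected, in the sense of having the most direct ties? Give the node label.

M

Degrees — K:6, L:7, M:8, N:7, O:2, P:6, Q:5, R:6, S:2, T:4, U:3, V:6, W:2.
The maximum is 8, attained only by M.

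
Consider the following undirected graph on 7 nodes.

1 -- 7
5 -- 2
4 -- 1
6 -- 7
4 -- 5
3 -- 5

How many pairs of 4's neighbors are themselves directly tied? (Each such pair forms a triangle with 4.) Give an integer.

4's neighbors are 1 and 5, but none of them are tied to each other, so no triangle contains 4.

0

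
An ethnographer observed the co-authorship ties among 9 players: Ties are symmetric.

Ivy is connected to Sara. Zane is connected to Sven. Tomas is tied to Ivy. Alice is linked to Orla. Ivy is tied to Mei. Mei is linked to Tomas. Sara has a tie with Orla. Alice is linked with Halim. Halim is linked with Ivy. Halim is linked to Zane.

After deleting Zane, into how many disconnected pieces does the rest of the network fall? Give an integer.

2

Without Zane, the remaining ties split the others into: {Sven}; {Alice, Halim, Ivy, Mei, Orla, Sara, Tomas}.
That's 2 separate components.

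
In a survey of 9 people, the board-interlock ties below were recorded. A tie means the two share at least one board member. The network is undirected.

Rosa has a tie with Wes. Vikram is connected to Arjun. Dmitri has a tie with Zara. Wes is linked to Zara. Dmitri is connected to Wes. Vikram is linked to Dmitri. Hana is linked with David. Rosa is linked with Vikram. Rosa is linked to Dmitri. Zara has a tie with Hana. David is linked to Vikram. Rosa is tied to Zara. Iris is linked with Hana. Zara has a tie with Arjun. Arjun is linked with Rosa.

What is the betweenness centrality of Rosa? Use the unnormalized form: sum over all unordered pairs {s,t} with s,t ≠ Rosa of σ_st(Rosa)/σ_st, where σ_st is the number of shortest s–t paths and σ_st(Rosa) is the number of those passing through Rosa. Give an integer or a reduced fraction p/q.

Pairs whose geodesics pass through Rosa — Wes–Vikram: 1/2; Wes–Arjun: 1/2; Wes–David: 1/3; Dmitri–Arjun: 1/3; Zara–Vikram: 1/3.
All other pairs contribute 0.
Summing the contributions gives betweenness(Rosa) = 2.

2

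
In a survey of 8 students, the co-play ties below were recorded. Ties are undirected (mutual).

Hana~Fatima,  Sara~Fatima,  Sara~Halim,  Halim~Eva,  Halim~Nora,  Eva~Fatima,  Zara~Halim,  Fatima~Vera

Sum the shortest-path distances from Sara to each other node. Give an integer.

12

Distances from Sara: Eva:2, Fatima:1, Halim:1, Hana:2, Nora:2, Vera:2, Zara:2.
Sum = 2 + 1 + 1 + 2 + 2 + 2 + 2 = 12.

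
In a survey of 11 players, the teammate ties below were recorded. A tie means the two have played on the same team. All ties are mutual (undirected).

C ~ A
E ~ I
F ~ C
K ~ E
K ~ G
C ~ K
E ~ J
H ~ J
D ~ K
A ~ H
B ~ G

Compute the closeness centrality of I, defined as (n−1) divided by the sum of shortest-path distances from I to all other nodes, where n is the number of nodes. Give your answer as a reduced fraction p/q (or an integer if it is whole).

Distances from I: A:4, B:4, C:3, D:3, E:1, F:4, G:3, H:3, J:2, K:2. Sum = 29.
n = 11, so closeness = 10/29.

10/29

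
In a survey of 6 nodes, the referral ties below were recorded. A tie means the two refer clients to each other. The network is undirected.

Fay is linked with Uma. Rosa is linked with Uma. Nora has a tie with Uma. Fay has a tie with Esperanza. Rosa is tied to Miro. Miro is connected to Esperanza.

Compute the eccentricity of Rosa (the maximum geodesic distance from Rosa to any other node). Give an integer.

2

Distances from Rosa: Esperanza:2, Fay:2, Miro:1, Nora:2, Uma:1.
The largest is 2 (to Nora, Fay, and Esperanza), so the eccentricity of Rosa is 2.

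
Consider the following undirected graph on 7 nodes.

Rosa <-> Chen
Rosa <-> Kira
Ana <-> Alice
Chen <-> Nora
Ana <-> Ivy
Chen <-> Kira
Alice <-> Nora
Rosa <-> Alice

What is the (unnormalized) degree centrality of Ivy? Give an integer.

1

Ivy is directly tied to Ana. That is 1 neighbor, so the degree of Ivy is 1.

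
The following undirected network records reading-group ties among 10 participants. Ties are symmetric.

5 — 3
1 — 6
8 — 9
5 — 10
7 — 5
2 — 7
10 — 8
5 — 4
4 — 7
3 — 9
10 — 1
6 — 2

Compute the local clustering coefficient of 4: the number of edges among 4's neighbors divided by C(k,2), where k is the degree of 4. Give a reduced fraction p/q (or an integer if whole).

4's neighbors: 5 and 7 (k = 2).
Possible neighbor pairs: C(2,2) = 1. Edges among them: 5–7 → e = 1.
Clustering(4) = 1/1.

1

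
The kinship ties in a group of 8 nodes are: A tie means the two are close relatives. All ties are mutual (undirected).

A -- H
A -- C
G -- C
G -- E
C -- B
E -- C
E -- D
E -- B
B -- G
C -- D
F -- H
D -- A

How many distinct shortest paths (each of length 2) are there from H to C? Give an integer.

The shortest distance is 2, and the only length-2 path is H–A–C. So there is exactly 1 shortest path.

1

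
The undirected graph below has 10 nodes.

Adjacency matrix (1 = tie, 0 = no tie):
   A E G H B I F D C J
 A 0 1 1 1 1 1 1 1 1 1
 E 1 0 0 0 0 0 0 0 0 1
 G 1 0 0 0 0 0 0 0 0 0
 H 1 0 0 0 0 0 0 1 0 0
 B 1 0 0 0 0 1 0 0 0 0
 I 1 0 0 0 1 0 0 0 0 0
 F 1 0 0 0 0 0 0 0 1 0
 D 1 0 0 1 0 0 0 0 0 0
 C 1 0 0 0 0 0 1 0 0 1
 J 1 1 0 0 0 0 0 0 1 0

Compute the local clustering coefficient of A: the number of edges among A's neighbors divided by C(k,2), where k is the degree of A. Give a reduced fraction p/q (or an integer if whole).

A's neighbors: B, C, D, E, F, G, H, I, and J (k = 9).
Possible neighbor pairs: C(9,2) = 36. Edges among them: B–I, C–F, C–J, D–H, E–J → e = 5.
Clustering(A) = 5/36.

5/36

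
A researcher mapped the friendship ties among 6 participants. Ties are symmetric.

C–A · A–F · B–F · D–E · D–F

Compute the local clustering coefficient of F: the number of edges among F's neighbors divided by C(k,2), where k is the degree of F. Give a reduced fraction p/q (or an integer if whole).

F's neighbors: A, B, and D (k = 3).
Possible neighbor pairs: C(3,2) = 3. Edges among them: none → e = 0.
Clustering(F) = 0/3 = 0.

0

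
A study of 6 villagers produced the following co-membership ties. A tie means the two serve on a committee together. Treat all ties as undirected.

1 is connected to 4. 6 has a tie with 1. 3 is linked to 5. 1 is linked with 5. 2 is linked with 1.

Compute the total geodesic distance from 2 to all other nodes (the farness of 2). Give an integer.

10

Distances from 2: 1:1, 3:3, 4:2, 5:2, 6:2.
Sum = 1 + 3 + 2 + 2 + 2 = 10.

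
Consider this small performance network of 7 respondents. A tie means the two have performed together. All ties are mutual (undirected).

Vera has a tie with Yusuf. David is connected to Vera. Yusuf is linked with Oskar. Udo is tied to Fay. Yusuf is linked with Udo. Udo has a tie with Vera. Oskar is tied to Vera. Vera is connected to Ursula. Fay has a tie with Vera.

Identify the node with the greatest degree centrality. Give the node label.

Vera

Degrees — David:1, Fay:2, Oskar:2, Udo:3, Ursula:1, Vera:6, Yusuf:3.
The maximum is 6, attained only by Vera.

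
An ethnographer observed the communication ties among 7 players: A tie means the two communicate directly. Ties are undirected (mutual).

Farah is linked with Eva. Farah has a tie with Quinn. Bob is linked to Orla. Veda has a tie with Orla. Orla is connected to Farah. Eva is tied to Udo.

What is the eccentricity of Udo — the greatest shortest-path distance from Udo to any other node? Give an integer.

4

Distances from Udo: Bob:4, Eva:1, Farah:2, Orla:3, Quinn:3, Veda:4.
The largest is 4 (to Bob and Veda), so the eccentricity of Udo is 4.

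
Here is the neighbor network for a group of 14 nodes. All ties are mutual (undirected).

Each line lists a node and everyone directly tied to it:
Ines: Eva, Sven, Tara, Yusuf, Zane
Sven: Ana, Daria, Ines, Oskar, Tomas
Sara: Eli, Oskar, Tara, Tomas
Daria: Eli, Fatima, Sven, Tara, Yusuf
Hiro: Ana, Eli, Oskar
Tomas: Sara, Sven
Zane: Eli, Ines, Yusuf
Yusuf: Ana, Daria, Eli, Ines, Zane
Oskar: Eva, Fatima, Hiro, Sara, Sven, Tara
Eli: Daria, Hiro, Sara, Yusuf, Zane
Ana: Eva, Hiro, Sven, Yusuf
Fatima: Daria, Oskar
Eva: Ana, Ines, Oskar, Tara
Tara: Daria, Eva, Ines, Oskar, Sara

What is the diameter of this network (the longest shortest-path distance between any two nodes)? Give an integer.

Eccentricity of each node (its greatest distance to any other): Ana:3, Daria:2, Eli:3, Eva:3, Fatima:3, Hiro:3, Ines:3, Oskar:3, Sara:3, Sven:2, Tara:2, Tomas:3, Yusuf:3, Zane:3.
The maximum eccentricity is 3, realized for instance by the pair Tomas–Hiro via Tomas – Sven – Ana – Hiro. So the diameter is 3.

3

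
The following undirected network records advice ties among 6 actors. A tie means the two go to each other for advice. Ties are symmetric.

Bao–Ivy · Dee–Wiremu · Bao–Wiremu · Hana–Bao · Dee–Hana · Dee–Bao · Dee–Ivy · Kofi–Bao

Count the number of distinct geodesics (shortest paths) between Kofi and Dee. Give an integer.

1

The shortest distance is 2, and the only length-2 path is Kofi–Bao–Dee. So there is exactly 1 shortest path.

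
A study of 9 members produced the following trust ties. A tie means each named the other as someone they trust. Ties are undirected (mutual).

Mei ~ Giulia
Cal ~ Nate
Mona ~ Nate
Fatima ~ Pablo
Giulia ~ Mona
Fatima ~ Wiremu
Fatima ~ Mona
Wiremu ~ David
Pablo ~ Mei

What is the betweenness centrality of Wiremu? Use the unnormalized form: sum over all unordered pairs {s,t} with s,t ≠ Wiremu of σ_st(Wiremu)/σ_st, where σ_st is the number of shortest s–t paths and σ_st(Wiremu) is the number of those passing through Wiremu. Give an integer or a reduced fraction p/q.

Pairs whose geodesics pass through Wiremu — Giulia–David: 1; Mei–David: 1; Pablo–David: 1; David–Mona: 1; David–Fatima: 1; David–Cal: 1; David–Nate: 1.
All other pairs contribute 0.
Summing the contributions gives betweenness(Wiremu) = 7.

7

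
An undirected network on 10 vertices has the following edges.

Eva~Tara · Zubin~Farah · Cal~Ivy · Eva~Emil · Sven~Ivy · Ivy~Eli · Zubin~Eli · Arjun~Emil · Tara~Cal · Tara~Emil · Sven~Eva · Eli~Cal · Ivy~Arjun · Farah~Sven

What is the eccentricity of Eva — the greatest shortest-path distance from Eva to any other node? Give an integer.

3

Distances from Eva: Arjun:2, Cal:2, Eli:3, Emil:1, Farah:2, Ivy:2, Sven:1, Tara:1, Zubin:3.
The largest is 3 (to Eli and Zubin), so the eccentricity of Eva is 3.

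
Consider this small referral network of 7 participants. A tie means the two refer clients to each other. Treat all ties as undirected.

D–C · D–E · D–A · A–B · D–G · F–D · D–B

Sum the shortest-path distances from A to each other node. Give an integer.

Distances from A: B:1, C:2, D:1, E:2, F:2, G:2.
Sum = 1 + 2 + 1 + 2 + 2 + 2 = 10.

10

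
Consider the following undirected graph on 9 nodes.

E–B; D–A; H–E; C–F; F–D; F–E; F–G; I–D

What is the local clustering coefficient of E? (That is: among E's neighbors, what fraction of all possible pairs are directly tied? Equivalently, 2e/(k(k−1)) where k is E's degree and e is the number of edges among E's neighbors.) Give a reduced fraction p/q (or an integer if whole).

E's neighbors: B, F, and H (k = 3).
Possible neighbor pairs: C(3,2) = 3. Edges among them: none → e = 0.
Clustering(E) = 0/3 = 0.

0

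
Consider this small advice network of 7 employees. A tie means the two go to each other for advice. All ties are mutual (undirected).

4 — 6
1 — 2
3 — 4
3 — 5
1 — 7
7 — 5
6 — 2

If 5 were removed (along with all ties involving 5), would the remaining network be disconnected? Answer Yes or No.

No

Even without 5, every remaining node can still reach every other (the residual graph is connected), so 5 is not a cut vertex.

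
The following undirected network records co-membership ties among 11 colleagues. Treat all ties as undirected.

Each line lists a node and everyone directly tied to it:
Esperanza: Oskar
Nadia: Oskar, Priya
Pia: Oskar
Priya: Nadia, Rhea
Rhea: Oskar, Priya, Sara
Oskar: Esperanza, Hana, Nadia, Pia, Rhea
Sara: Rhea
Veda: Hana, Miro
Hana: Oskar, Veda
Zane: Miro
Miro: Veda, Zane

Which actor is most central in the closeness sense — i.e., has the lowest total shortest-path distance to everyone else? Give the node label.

Oskar

Farness (sum of distances to all others) for each node — Esperanza:27, Hana:21, Miro:33, Nadia:25, Oskar:18, Pia:27, Priya:30, Rhea:23, Sara:32, Veda:26, Zane:42.
The smallest farness is 18, for Oskar, so Oskar has the highest closeness.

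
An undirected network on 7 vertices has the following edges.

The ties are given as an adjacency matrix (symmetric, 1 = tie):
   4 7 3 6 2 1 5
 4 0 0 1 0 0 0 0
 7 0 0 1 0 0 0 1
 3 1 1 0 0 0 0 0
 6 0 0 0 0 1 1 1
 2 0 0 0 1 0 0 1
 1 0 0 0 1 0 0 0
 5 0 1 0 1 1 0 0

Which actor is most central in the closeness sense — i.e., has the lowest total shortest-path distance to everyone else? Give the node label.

Farness (sum of distances to all others) for each node — 1:17, 2:13, 3:14, 4:19, 5:10, 6:12, 7:11.
The smallest farness is 10, for 5, so 5 has the highest closeness.

5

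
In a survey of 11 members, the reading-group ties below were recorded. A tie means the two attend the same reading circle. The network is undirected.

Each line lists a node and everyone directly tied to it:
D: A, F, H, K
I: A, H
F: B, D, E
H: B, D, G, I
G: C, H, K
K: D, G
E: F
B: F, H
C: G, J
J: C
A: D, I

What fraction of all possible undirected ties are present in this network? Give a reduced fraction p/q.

13/55

There are 13 edges and 11 nodes, so the maximum possible is C(11,2) = 55.
Density = 13/55.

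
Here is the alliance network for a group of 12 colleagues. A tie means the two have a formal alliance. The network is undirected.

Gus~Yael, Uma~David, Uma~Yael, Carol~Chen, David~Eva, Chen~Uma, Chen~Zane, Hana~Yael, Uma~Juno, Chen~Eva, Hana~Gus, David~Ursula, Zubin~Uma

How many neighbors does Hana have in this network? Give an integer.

Hana is directly tied to Gus and Yael. That is 2 neighbors, so the degree of Hana is 2.

2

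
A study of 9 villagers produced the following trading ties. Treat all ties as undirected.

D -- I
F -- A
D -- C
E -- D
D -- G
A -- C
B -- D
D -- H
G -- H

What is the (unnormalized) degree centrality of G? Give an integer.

2

G is directly tied to D and H. That is 2 neighbors, so the degree of G is 2.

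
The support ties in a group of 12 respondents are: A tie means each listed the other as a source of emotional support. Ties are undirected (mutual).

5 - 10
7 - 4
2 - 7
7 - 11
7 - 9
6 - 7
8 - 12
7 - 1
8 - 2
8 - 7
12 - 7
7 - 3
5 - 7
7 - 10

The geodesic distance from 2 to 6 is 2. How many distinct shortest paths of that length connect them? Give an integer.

The shortest distance is 2, and the only length-2 path is 2–7–6. So there is exactly 1 shortest path.

1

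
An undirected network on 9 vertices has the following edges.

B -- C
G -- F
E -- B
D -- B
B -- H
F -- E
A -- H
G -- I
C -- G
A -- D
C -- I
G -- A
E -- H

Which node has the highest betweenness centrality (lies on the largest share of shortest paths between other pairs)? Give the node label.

G

Unnormalized betweenness of each node: A:4, B:13/2, C:7/2, D:1/2, E:5/2, F:3/2, G:7, H:3/2, I:0.
G has the largest value, 7, making it the main broker — the node through which the most shortest paths run.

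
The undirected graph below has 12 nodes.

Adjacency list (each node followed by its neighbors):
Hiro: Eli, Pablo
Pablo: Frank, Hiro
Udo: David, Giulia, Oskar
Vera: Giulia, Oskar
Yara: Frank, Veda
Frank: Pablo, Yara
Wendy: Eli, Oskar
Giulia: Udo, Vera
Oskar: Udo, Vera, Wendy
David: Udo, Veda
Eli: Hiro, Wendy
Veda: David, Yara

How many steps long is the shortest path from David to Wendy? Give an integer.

One shortest route is David – Udo – Oskar – Wendy, which uses 3 edges, and at distance 2 from David we only reach {Giulia, Oskar, Yara}, which does not include Wendy. So d(David,Wendy) = 3.

3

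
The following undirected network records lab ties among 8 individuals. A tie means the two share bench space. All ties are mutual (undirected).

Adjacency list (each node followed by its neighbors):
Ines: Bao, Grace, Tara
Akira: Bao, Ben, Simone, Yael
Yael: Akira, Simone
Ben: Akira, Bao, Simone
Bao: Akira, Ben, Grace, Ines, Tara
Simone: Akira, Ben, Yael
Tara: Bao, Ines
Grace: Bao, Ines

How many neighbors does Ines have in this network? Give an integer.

3

Ines is directly tied to Bao, Grace, and Tara. That is 3 neighbors, so the degree of Ines is 3.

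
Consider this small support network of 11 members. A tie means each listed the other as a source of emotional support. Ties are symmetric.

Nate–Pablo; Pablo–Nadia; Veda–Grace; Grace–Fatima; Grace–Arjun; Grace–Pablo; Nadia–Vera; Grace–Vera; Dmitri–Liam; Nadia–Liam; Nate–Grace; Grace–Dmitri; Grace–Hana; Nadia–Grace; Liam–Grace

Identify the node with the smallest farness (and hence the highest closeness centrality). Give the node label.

Farness (sum of distances to all others) for each node — Arjun:19, Dmitri:18, Fatima:19, Grace:10, Hana:19, Liam:17, Nadia:16, Nate:18, Pablo:17, Veda:19, Vera:18.
The smallest farness is 10, for Grace, so Grace has the highest closeness.

Grace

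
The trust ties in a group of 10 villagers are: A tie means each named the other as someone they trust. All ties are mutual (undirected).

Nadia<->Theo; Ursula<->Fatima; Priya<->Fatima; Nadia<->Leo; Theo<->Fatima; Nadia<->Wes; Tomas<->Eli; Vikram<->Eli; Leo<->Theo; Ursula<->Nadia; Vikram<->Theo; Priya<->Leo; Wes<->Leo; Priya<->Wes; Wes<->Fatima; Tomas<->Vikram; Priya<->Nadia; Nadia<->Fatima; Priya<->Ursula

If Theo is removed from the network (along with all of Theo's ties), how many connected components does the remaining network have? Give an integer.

2

Without Theo, the remaining ties split the others into: {Eli, Tomas, Vikram}; {Fatima, Leo, Nadia, Priya, Ursula, Wes}.
That's 2 separate components.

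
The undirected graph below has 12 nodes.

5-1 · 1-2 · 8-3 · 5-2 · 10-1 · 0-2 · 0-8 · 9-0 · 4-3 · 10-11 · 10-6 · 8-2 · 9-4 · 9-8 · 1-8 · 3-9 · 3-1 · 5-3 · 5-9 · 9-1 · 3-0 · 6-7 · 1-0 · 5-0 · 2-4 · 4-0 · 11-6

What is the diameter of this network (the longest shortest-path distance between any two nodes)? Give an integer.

Eccentricity of each node (its greatest distance to any other): 0:4, 1:3, 2:4, 3:4, 4:5, 5:4, 6:4, 7:5, 8:4, 9:4, 10:3, 11:4.
The maximum eccentricity is 5, realized for instance by the pair 4–7 via 4 – 9 – 1 – 10 – 6 – 7. So the diameter is 5.

5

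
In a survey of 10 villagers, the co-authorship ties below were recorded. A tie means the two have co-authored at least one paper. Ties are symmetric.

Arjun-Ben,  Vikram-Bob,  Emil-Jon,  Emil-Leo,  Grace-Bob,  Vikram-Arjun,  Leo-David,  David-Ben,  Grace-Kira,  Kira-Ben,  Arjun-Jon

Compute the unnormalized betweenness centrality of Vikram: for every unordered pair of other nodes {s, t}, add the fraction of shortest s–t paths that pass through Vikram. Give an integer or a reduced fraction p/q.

6

Pairs whose geodesics pass through Vikram — Ben–Bob: 1/2; Grace–Arjun: 1/2; Grace–Jon: 1/2; Grace–Emil: 1/3; Bob–Arjun: 1; Bob–Jon: 1; Bob–Emil: 1; Bob–Leo: 2/3; Bob–David: 1/2.
All other pairs contribute 0.
Summing the contributions gives betweenness(Vikram) = 6.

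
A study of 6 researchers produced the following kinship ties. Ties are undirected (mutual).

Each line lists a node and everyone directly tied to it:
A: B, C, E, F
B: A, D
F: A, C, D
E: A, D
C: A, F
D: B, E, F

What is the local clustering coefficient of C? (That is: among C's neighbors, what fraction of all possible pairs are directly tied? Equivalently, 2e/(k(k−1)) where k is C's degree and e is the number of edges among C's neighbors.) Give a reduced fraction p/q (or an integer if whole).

1

C's neighbors: A and F (k = 2).
Possible neighbor pairs: C(2,2) = 1. Edges among them: A–F → e = 1.
Clustering(C) = 1/1.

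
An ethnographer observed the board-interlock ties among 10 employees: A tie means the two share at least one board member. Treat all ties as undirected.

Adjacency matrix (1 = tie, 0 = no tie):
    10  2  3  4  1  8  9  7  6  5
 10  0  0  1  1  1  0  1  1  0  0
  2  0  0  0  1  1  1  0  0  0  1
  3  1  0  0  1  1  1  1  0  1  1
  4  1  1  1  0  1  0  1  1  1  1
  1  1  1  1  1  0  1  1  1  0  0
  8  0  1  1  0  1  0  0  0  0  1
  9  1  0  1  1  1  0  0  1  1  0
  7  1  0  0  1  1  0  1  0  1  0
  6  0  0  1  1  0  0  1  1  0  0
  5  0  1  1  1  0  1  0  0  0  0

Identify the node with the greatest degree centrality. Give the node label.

Degrees — 1:7, 2:4, 3:7, 4:8, 5:4, 6:4, 7:5, 8:4, 9:6, 10:5.
The maximum is 8, attained only by 4.

4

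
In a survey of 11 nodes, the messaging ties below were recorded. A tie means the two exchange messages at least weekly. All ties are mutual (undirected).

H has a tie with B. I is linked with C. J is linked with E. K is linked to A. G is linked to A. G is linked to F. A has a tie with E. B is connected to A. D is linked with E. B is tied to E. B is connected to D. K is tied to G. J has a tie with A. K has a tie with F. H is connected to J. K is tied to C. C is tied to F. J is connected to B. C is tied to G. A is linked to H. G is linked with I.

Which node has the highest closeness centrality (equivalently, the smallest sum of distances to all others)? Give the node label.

A

Farness (sum of distances to all others) for each node — A:14, B:18, C:22, D:26, E:19, F:23, G:16, H:20, I:24, J:19, K:17.
The smallest farness is 14, for A, so A has the highest closeness.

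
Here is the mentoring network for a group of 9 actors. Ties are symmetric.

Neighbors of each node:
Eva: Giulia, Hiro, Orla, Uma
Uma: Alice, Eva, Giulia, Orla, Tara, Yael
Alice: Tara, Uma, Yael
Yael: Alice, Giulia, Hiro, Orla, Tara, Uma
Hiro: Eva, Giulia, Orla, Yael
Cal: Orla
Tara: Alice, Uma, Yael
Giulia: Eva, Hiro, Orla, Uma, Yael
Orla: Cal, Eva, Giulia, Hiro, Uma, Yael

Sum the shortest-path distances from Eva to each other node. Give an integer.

Distances from Eva: Alice:2, Cal:2, Giulia:1, Hiro:1, Orla:1, Tara:2, Uma:1, Yael:2.
Sum = 2 + 2 + 1 + 1 + 1 + 2 + 1 + 2 = 12.

12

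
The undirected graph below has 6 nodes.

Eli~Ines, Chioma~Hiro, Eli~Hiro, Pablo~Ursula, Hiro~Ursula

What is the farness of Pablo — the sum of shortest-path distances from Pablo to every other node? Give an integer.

13

Distances from Pablo: Chioma:3, Eli:3, Hiro:2, Ines:4, Ursula:1.
Sum = 3 + 3 + 2 + 4 + 1 = 13.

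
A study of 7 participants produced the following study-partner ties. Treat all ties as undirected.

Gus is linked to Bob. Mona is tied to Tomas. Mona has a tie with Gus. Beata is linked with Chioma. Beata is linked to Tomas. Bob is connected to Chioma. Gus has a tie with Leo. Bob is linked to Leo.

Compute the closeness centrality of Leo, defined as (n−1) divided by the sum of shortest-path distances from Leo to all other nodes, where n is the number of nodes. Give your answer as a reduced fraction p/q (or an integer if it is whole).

Distances from Leo: Beata:3, Bob:1, Chioma:2, Gus:1, Mona:2, Tomas:3. Sum = 12.
n = 7, so closeness = 6/12 = 1/2.

1/2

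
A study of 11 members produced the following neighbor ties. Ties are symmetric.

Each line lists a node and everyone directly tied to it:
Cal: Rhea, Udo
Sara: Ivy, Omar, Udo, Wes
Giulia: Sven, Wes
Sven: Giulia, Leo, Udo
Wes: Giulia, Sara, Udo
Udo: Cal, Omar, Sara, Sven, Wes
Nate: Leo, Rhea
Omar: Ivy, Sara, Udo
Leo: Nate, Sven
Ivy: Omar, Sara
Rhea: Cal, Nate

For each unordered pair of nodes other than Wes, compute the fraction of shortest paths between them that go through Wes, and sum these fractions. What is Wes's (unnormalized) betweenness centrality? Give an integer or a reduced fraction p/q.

Pairs whose geodesics pass through Wes — Rhea–Giulia: 1/3; Cal–Giulia: 1/2; Udo–Giulia: 1/2; Omar–Giulia: 2/3; Ivy–Giulia: 1; Sara–Giulia: 1.
All other pairs contribute 0.
Summing the contributions gives betweenness(Wes) = 4.

4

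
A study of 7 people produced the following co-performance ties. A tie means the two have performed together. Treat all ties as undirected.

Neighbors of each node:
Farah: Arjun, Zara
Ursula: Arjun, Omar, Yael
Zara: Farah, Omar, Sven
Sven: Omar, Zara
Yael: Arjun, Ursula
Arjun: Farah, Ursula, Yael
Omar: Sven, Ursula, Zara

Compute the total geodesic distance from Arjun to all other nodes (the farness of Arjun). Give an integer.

Distances from Arjun: Farah:1, Omar:2, Sven:3, Ursula:1, Yael:1, Zara:2.
Sum = 1 + 2 + 3 + 1 + 1 + 2 = 10.

10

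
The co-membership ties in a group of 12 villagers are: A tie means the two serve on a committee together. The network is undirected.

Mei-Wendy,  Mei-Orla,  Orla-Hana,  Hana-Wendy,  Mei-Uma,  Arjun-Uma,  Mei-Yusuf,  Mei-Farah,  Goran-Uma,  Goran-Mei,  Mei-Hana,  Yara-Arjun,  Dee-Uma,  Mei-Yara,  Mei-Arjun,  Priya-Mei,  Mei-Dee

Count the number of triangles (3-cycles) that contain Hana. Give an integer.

Hana's neighbors: Mei, Orla, and Wendy.
Neighbor pairs that are themselves tied: Hana–Mei–Orla; Hana–Mei–Wendy. Each forms one triangle with Hana, for 2 in total.

2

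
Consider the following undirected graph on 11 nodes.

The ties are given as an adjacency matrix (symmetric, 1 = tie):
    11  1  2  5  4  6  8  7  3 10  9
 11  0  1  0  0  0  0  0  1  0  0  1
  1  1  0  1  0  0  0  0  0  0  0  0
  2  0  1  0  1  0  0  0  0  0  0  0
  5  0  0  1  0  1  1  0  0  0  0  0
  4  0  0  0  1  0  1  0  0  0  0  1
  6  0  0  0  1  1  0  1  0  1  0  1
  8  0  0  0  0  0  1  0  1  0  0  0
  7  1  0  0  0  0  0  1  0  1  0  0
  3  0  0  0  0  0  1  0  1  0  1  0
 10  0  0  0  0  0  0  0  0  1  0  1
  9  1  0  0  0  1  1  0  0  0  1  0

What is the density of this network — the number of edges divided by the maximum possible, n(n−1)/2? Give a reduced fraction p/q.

There are 16 edges and 11 nodes, so the maximum possible is C(11,2) = 55.
Density = 16/55.

16/55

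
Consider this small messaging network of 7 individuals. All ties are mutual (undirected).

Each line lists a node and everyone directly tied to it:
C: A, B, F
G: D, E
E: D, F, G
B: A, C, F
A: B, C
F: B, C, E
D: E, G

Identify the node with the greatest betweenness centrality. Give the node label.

F

Unnormalized betweenness of each node: A:0, B:2, C:2, D:0, E:8, F:9, G:0.
F has the largest value, 9, making it the main broker — the node through which the most shortest paths run.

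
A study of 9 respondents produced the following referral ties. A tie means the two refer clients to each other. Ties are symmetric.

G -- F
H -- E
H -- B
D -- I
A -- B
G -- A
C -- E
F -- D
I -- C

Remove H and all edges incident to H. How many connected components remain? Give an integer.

H's neighbors (B and E) remain reachable from one another through other ties, so the rest of the network stays in one piece.

1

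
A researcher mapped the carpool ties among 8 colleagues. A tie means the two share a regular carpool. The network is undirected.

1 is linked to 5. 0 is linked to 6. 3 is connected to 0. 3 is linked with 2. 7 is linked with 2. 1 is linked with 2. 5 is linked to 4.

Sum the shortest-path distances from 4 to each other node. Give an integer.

25

Distances from 4: 0:5, 1:2, 2:3, 3:4, 5:1, 6:6, 7:4.
Sum = 5 + 2 + 3 + 4 + 1 + 6 + 4 = 25.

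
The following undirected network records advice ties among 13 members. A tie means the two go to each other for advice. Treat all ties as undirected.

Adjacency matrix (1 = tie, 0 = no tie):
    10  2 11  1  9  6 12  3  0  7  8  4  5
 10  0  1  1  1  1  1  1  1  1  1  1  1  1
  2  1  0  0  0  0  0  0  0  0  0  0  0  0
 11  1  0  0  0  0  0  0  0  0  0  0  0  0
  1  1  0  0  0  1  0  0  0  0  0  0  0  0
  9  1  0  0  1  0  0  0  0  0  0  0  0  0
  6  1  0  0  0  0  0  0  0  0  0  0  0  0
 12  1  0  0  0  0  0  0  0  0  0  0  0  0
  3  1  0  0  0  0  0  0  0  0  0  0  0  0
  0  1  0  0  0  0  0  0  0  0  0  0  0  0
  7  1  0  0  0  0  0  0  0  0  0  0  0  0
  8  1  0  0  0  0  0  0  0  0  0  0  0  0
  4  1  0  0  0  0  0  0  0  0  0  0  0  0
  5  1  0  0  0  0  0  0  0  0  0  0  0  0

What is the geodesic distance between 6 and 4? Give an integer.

One shortest route is 6 – 10 – 4, which uses 2 edges, and 6 and 4 are not directly tied, so nothing shorter exists. So d(6,4) = 2.

2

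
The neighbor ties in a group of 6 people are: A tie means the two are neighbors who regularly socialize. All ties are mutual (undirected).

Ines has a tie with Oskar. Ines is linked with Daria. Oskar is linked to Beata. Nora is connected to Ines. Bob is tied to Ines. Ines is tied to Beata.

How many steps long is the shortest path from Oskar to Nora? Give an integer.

2

One shortest route is Oskar – Ines – Nora, which uses 2 edges, and Oskar and Nora are not directly tied, so nothing shorter exists. So d(Oskar,Nora) = 2.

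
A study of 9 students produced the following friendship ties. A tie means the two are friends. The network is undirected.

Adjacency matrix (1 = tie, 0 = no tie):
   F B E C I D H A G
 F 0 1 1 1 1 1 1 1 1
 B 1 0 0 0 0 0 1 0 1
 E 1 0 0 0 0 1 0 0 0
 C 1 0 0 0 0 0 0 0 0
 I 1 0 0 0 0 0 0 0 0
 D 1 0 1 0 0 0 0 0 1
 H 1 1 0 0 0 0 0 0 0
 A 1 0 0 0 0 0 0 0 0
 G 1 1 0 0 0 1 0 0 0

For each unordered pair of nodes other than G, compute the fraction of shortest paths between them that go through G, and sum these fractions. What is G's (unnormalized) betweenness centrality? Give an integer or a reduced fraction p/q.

1/2

Pairs whose geodesics pass through G — B–D: 1/2.
All other pairs contribute 0.
Summing the contributions gives betweenness(G) = 1/2.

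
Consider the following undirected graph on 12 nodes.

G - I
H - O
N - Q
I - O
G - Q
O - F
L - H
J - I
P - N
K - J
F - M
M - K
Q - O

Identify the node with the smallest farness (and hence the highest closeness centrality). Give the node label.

O

Farness (sum of distances to all others) for each node — F:26, G:28, H:28, I:24, J:30, K:36, L:38, M:32, N:32, O:20, P:42, Q:24.
The smallest farness is 20, for O, so O has the highest closeness.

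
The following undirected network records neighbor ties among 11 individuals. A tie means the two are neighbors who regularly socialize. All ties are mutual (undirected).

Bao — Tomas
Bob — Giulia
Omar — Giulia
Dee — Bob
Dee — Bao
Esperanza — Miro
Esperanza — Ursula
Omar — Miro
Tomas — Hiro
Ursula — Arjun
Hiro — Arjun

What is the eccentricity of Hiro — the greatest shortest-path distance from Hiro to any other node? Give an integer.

5

Distances from Hiro: Arjun:1, Bao:2, Bob:4, Dee:3, Esperanza:3, Giulia:5, Miro:4, Omar:5, Tomas:1, Ursula:2.
The largest is 5 (to Giulia and Omar), so the eccentricity of Hiro is 5.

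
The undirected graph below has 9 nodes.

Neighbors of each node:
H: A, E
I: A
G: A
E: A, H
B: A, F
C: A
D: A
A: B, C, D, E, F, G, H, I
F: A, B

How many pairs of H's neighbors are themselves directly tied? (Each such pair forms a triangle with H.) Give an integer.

1

H's neighbors: A and E.
Neighbor pairs that are themselves tied: H–A–E. Each forms one triangle with H, for 1 in total.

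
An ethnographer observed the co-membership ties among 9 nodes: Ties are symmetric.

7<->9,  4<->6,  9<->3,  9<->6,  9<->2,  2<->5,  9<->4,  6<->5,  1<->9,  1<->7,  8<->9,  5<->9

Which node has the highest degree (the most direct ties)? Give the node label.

Degrees — 1:2, 2:2, 3:1, 4:2, 5:3, 6:3, 7:2, 8:1, 9:8.
The maximum is 8, attained only by 9.

9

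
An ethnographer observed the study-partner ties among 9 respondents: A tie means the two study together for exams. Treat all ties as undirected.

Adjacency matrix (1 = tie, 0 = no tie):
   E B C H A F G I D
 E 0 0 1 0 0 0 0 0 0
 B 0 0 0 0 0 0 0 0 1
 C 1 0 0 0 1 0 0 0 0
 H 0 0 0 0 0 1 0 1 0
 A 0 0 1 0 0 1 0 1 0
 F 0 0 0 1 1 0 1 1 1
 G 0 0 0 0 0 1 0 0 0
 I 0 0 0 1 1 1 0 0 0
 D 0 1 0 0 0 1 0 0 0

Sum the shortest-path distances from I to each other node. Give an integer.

Distances from I: A:1, B:3, C:2, D:2, E:3, F:1, G:2, H:1.
Sum = 1 + 3 + 2 + 2 + 3 + 1 + 2 + 1 = 15.

15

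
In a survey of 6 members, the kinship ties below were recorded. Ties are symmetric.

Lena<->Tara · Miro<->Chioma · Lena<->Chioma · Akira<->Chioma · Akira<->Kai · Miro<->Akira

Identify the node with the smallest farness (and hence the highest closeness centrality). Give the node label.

Farness (sum of distances to all others) for each node — Akira:8, Chioma:7, Kai:12, Lena:9, Miro:9, Tara:13.
The smallest farness is 7, for Chioma, so Chioma has the highest closeness.

Chioma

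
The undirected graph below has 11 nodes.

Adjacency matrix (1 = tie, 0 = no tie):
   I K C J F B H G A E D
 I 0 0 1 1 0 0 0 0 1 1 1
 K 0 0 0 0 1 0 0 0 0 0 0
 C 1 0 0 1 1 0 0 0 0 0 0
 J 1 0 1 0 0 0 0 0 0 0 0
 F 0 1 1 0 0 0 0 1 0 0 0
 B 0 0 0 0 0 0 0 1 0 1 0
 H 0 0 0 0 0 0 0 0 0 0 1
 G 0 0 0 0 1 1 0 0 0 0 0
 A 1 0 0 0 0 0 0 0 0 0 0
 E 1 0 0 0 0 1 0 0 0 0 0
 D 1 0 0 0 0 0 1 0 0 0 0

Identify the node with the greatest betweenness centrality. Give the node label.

Unnormalized betweenness of each node: A:0, B:4, C:14, D:9, E:15/2, F:27/2, G:7/2, H:0, I:55/2, J:0, K:0.
I has the largest value, 55/2, making it the main broker — the node through which the most shortest paths run.

I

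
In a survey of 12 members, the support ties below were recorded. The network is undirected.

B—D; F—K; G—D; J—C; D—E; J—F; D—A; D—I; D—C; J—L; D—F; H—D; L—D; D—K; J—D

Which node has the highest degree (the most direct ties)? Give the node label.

Degrees — A:1, B:1, C:2, D:11, E:1, F:3, G:1, H:1, I:1, J:4, K:2, L:2.
The maximum is 11, attained only by D.

D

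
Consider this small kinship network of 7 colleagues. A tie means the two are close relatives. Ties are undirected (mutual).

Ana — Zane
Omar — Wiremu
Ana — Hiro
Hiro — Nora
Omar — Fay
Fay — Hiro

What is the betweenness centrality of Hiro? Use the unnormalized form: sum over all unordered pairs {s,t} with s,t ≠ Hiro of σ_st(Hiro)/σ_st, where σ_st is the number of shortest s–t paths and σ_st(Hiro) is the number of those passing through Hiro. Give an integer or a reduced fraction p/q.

Pairs whose geodesics pass through Hiro — Fay–Zane: 1; Fay–Nora: 1; Fay–Ana: 1; Wiremu–Zane: 1; Wiremu–Nora: 1; Wiremu–Ana: 1; Zane–Omar: 1; Zane–Nora: 1; Omar–Nora: 1; Omar–Ana: 1; Nora–Ana: 1.
All other pairs contribute 0.
Summing the contributions gives betweenness(Hiro) = 11.

11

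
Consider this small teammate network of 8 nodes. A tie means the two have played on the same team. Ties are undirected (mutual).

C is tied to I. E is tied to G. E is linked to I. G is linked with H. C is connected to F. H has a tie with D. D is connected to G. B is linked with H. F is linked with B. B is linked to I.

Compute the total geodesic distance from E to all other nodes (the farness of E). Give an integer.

13

Distances from E: B:2, C:2, D:2, F:3, G:1, H:2, I:1.
Sum = 2 + 2 + 2 + 3 + 1 + 2 + 1 = 13.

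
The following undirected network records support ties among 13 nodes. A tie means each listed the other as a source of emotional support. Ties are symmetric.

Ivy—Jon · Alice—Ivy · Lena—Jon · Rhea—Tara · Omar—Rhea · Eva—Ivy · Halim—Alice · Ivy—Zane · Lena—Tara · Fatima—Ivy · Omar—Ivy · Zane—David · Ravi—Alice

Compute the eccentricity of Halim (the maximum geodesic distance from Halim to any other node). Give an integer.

Distances from Halim: Alice:1, David:4, Eva:3, Fatima:3, Ivy:2, Jon:3, Lena:4, Omar:3, Ravi:2, Rhea:4, Tara:5, Zane:3.
The largest is 5 (to Tara), so the eccentricity of Halim is 5.

5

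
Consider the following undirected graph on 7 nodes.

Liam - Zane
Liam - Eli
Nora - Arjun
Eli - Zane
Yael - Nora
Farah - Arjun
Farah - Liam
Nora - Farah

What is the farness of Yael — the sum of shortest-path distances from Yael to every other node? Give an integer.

Distances from Yael: Arjun:2, Eli:4, Farah:2, Liam:3, Nora:1, Zane:4.
Sum = 2 + 4 + 2 + 3 + 1 + 4 = 16.

16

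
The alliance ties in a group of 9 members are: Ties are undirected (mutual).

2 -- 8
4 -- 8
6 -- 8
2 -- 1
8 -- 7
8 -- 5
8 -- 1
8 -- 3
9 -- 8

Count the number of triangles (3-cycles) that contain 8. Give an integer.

1

8's neighbors: 1, 2, 3, 4, 5, 6, 7, and 9.
Neighbor pairs that are themselves tied: 8–1–2. Each forms one triangle with 8, for 1 in total.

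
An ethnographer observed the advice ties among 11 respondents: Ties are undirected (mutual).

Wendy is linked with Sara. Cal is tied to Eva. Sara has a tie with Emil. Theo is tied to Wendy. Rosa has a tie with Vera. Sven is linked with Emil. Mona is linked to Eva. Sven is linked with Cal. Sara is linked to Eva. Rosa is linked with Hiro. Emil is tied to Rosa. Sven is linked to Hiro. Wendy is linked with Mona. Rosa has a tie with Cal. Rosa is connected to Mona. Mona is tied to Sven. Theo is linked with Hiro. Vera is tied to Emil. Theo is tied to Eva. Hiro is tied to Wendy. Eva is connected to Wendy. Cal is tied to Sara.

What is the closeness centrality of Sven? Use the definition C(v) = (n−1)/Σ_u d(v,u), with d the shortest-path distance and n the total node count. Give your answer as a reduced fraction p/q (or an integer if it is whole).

Distances from Sven: Cal:1, Emil:1, Eva:2, Hiro:1, Mona:1, Rosa:2, Sara:2, Theo:2, Vera:2, Wendy:2. Sum = 16.
n = 11, so closeness = 10/16 = 5/8.

5/8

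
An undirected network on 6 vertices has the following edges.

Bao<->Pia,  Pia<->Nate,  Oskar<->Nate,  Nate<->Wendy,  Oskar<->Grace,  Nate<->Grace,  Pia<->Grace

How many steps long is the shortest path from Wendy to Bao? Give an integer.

3

One shortest route is Wendy – Nate – Pia – Bao, which uses 3 edges, and at distance 2 from Wendy we only reach {Grace, Oskar, Pia}, which does not include Bao. So d(Wendy,Bao) = 3.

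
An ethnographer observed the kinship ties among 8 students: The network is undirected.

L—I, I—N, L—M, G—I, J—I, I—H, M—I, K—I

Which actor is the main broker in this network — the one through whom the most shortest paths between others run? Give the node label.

Unnormalized betweenness of each node: G:0, H:0, I:20, J:0, K:0, L:0, M:0, N:0.
I has the largest value, 20, making it the main broker — the node through which the most shortest paths run.

I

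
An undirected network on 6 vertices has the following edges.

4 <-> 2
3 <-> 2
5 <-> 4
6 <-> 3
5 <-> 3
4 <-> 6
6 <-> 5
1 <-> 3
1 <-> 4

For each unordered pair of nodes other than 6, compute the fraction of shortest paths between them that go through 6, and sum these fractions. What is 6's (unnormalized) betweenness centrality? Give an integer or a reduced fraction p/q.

1/4

Pairs whose geodesics pass through 6 — 4–3: 1/4.
All other pairs contribute 0.
Summing the contributions gives betweenness(6) = 1/4.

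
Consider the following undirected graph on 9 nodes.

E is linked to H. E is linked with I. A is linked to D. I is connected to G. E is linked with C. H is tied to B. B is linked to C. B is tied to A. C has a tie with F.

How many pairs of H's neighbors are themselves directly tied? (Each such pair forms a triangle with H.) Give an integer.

H's neighbors are B and E, but none of them are tied to each other, so no triangle contains H.

0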